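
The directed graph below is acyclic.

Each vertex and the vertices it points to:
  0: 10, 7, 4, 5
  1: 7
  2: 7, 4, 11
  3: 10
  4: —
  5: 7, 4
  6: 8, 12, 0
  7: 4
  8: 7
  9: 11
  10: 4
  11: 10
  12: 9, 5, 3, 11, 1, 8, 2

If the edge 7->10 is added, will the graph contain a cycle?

No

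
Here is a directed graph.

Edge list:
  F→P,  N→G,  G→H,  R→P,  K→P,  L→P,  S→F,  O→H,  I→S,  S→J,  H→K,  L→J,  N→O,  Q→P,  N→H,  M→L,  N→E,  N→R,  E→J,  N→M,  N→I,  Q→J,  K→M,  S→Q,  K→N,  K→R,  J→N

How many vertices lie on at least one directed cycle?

12

A vertex is on a directed cycle iff it belongs to a strongly connected component of size ≥ 2 (or has a self-loop).
The vertices on cycles are {E, G, H, I, J, K, L, M, N, O, Q, S} — 12 in total.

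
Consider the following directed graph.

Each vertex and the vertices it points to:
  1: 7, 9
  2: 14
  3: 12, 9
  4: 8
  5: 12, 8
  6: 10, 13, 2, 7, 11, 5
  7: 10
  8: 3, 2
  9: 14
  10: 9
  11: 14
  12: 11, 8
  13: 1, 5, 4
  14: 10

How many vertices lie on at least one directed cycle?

6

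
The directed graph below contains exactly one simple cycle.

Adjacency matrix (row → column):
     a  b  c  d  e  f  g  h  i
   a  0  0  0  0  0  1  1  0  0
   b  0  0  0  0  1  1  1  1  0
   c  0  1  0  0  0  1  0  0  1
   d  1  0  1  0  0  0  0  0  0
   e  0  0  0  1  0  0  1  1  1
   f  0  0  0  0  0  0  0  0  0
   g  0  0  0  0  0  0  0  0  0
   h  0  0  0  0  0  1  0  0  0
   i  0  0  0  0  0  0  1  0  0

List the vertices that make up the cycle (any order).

DFS with gray/black marking from b:
b gray
  g gray
  g black
  f gray
  f black
  h gray
    h→f: f black — skip
  h black
  e gray
    d gray
      c gray
        c→b: b is gray → back edge
Back edge closes the cycle b → e → d → c → b; its vertices are {b, c, d, e}.

b, c, d, e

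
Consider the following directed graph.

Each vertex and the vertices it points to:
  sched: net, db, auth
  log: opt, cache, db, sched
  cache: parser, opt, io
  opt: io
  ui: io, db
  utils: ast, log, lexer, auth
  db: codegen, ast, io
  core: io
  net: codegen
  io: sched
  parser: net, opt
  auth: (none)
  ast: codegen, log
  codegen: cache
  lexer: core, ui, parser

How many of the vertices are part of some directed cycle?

10

A vertex is on a directed cycle iff it belongs to a strongly connected component of size ≥ 2 (or has a self-loop).
The vertices on cycles are {db, io, ast, log, net, opt, cache, sched, parser, codegen} — 10 in total.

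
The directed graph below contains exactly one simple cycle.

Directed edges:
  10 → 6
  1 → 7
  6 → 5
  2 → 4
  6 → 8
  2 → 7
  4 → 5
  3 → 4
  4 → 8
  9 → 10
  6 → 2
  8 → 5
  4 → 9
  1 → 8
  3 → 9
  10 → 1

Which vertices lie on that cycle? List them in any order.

2, 4, 6, 9, 10

DFS with gray/black marking from 9:
9 gray
  10 gray
    6 gray
      8 gray
        5 gray
        5 black
      8 black
      6→5: 5 black — skip
      2 gray
        7 gray
        7 black
        4 gray
          4→9: 9 is gray → back edge
Back edge closes the cycle 9 → 10 → 6 → 2 → 4 → 9; its vertices are {2, 4, 6, 9, 10}.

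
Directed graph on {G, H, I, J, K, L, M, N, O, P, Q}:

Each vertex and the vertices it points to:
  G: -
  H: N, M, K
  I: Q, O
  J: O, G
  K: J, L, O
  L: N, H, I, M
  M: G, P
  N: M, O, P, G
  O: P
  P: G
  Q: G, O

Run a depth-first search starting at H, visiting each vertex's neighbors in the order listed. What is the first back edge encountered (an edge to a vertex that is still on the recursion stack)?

L->H

DFS from H (visiting each vertex's neighbors in the order listed); mark gray on enter, black on exit:
H gray
  N gray
    M gray
      G gray
      G black
      P gray
        P→G: G black — skip
      P black
    M black
    O gray
      O→P: P black — skip
    O black
    N→P: P black — skip
    N→G: G black — skip
  N black
  H→M: M black — skip
  K gray
    J gray
      J→O: O black — skip
      J→G: G black — skip
    J black
    L gray
      L→N: N black — skip
      L→H: H is gray → back edge
First back edge: L → H.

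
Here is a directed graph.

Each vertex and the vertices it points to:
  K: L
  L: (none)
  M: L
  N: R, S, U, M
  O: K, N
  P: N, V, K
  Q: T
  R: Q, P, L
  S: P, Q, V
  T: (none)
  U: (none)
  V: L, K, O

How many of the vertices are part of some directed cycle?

6

A vertex is on a directed cycle iff it belongs to a strongly connected component of size ≥ 2 (or has a self-loop).
The vertices on cycles are {N, O, P, R, S, V} — 6 in total.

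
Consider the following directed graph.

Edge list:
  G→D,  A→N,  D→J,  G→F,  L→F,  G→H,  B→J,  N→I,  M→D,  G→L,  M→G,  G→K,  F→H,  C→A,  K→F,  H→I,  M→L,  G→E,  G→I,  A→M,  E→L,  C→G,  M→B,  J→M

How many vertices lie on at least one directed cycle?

A vertex is on a directed cycle iff it belongs to a strongly connected component of size ≥ 2 (or has a self-loop).
The vertices on cycles are {B, D, G, J, M} — 5 in total.

5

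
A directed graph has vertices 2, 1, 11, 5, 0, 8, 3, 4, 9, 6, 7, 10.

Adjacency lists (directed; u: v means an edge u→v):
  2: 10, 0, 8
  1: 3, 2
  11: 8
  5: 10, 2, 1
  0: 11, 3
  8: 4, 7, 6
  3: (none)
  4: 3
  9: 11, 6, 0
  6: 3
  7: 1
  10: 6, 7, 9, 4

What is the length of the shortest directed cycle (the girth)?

4

For each vertex v, BFS finds the shortest path from v back to v.
The shortest such closed walk is 2 → 10 → 7 → 1 → 2, length 4.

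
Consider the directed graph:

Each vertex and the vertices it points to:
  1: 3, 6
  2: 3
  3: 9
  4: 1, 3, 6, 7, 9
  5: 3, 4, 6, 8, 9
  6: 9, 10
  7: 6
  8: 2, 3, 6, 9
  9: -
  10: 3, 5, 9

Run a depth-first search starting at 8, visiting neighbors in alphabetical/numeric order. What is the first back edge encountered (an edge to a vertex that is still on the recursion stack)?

1->6

DFS from 8 (visiting neighbors in alphabetical/numeric order); mark gray on enter, black on exit:
8 gray
  2 gray
    3 gray
      9 gray
      9 black
    3 black
  2 black
  8→3: 3 black — skip
  6 gray
    6→9: 9 black — skip
    10 gray
      10→3: 3 black — skip
      5 gray
        5→3: 3 black — skip
        4 gray
          1 gray
            1→3: 3 black — skip
            1→6: 6 is gray → back edge
First back edge: 1 → 6.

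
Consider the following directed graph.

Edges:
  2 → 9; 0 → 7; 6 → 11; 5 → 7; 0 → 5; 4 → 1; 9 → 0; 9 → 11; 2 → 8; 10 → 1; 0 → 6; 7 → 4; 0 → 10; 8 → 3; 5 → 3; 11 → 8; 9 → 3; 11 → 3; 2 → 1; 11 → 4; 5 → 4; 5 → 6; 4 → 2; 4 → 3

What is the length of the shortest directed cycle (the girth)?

4

For each vertex v, BFS finds the shortest path from v back to v.
The shortest such closed walk is 4 → 2 → 9 → 11 → 4, length 4.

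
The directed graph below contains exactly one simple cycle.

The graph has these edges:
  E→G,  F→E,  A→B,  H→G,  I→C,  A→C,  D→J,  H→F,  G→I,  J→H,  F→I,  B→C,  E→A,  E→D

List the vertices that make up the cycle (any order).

DFS with gray/black marking from H:
H gray
  G gray
    I gray
      C gray
      C black
    I black
  G black
  F gray
    F→I: I black — skip
    E gray
      D gray
        J gray
          J→H: H is gray → back edge
Back edge closes the cycle H → F → E → D → J → H; its vertices are {D, E, F, H, J}.

D, E, F, H, J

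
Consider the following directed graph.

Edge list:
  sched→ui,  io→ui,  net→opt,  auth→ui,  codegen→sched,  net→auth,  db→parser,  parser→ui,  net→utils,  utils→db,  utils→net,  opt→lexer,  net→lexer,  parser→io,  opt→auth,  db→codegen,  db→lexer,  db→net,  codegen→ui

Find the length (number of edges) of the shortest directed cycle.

For each vertex v, BFS finds the shortest path from v back to v.
The shortest such closed walk is net → utils → net, length 2.

2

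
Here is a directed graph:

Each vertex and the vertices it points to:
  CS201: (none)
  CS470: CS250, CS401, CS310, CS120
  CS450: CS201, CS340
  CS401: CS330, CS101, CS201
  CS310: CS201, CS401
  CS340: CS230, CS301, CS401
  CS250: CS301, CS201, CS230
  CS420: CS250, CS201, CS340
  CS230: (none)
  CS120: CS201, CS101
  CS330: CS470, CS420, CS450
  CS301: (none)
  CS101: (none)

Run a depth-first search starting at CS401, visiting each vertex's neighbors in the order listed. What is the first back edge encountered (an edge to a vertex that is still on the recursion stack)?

CS470->CS401

DFS from CS401 (visiting each vertex's neighbors in the order listed); mark gray on enter, black on exit:
CS401 gray
  CS330 gray
    CS470 gray
      CS250 gray
        CS301 gray
        CS301 black
        CS201 gray
        CS201 black
        CS230 gray
        CS230 black
      CS250 black
      CS470→CS401: CS401 is gray → back edge
First back edge: CS470 → CS401.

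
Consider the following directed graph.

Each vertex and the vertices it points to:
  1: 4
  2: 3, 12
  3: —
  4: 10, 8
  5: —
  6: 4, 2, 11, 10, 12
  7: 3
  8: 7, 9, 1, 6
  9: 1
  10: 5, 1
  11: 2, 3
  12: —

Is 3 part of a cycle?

No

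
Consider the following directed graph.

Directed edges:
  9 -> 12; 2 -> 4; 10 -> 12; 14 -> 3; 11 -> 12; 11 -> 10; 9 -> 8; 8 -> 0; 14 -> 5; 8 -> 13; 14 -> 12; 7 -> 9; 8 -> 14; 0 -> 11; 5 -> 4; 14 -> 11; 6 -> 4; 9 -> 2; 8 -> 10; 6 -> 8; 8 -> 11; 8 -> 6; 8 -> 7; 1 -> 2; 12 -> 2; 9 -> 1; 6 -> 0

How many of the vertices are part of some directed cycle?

4

A vertex is on a directed cycle iff it belongs to a strongly connected component of size ≥ 2 (or has a self-loop).
The vertices on cycles are {6, 7, 8, 9} — 4 in total.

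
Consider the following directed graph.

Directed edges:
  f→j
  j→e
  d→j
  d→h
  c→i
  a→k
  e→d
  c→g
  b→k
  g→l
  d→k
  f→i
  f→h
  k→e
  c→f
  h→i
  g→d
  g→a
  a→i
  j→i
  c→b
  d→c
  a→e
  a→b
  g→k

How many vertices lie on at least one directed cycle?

9

A vertex is on a directed cycle iff it belongs to a strongly connected component of size ≥ 2 (or has a self-loop).
The vertices on cycles are {a, b, c, d, e, f, g, j, k} — 9 in total.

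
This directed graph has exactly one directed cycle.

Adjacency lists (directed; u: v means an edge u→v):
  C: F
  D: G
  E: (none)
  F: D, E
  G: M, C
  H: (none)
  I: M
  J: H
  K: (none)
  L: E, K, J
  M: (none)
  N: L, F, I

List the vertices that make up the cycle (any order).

C, D, F, G

DFS with gray/black marking from F:
F gray
  D gray
    G gray
      M gray
      M black
      C gray
        C→F: F is gray → back edge
Back edge closes the cycle F → D → G → C → F; its vertices are {C, D, F, G}.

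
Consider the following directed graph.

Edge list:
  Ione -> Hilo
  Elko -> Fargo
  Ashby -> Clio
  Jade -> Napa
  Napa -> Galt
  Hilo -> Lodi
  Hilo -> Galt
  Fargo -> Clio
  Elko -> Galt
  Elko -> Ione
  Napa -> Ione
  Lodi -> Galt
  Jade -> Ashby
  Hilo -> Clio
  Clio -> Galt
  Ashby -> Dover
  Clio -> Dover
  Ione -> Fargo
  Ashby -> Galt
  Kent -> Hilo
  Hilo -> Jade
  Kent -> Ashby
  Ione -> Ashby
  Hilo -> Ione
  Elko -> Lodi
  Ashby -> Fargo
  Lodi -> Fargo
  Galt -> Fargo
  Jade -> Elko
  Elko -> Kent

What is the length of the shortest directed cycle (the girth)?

For each vertex v, BFS finds the shortest path from v back to v.
The shortest such closed walk is Hilo → Ione → Hilo, length 2.

2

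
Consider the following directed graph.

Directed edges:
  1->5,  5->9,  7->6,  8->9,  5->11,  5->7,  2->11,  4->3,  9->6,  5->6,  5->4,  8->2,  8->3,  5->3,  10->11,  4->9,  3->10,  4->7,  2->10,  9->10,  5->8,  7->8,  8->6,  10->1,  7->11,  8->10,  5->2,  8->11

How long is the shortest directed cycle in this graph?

For each vertex v, BFS finds the shortest path from v back to v.
The shortest such closed walk is 1 → 5 → 8 → 10 → 1, length 4.

4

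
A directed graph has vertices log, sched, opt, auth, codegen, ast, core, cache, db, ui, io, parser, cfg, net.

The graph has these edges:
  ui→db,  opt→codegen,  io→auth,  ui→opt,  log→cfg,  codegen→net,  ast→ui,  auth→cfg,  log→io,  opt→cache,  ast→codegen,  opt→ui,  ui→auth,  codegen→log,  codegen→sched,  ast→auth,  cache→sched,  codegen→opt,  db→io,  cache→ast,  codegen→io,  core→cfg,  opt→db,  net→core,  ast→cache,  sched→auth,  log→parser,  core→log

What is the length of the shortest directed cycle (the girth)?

For each vertex v, BFS finds the shortest path from v back to v.
The shortest such closed walk is opt → ui → opt, length 2.

2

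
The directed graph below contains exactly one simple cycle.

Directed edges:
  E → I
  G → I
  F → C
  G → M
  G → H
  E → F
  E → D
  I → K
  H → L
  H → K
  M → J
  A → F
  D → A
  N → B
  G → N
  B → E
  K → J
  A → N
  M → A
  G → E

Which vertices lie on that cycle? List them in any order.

A, B, D, E, N

DFS with gray/black marking from E:
E gray
  F gray
    C gray
    C black
  F black
  D gray
    A gray
      N gray
        B gray
          B→E: E is gray → back edge
Back edge closes the cycle E → D → A → N → B → E; its vertices are {A, B, D, E, N}.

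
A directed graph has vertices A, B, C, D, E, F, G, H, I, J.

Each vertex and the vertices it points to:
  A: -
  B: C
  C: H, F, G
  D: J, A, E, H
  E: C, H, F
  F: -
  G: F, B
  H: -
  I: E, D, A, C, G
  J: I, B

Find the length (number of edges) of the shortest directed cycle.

3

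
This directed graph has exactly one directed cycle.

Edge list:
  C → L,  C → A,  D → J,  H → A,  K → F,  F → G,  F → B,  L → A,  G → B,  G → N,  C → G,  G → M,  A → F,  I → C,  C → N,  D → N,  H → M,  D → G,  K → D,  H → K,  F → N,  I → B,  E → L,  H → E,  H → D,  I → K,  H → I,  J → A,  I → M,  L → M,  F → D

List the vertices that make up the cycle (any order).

DFS with gray/black marking from F:
F gray
  N gray
  N black
  B gray
  B black
  D gray
    G gray
      G→B: B black — skip
      G→N: N black — skip
      M gray
      M black
    G black
    D→N: N black — skip
    J gray
      A gray
        A→F: F is gray → back edge
Back edge closes the cycle F → D → J → A → F; its vertices are {A, D, F, J}.

A, D, F, J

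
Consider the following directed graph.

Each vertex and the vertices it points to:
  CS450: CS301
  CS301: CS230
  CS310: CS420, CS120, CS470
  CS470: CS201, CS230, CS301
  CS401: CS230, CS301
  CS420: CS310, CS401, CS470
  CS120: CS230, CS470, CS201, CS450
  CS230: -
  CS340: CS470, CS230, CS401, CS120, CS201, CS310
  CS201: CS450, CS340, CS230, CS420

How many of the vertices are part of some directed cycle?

6

A vertex is on a directed cycle iff it belongs to a strongly connected component of size ≥ 2 (or has a self-loop).
The vertices on cycles are {CS120, CS201, CS310, CS340, CS420, CS470} — 6 in total.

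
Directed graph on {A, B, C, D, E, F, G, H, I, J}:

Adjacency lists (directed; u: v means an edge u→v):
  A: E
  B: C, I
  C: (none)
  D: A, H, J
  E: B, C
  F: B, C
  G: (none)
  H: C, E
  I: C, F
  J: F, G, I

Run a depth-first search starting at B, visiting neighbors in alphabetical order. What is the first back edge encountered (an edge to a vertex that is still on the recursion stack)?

F->B

DFS from B (visiting neighbors in alphabetical order); mark gray on enter, black on exit:
B gray
  C gray
  C black
  I gray
    I→C: C black — skip
    F gray
      F→B: B is gray → back edge
First back edge: F → B.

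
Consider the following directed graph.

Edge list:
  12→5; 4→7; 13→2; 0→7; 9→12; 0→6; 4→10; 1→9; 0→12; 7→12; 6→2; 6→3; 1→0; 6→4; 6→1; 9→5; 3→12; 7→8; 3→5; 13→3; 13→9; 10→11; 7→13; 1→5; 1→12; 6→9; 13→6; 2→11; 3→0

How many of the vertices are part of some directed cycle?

7

A vertex is on a directed cycle iff it belongs to a strongly connected component of size ≥ 2 (or has a self-loop).
The vertices on cycles are {0, 1, 3, 4, 6, 7, 13} — 7 in total.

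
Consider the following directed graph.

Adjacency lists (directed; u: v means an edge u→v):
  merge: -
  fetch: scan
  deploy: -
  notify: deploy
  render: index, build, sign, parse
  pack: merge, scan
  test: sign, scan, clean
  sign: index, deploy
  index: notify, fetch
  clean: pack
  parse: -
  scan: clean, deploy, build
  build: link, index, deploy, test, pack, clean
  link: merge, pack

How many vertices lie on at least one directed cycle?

9

A vertex is on a directed cycle iff it belongs to a strongly connected component of size ≥ 2 (or has a self-loop).
The vertices on cycles are {link, pack, scan, sign, test, build, clean, fetch, index} — 9 in total.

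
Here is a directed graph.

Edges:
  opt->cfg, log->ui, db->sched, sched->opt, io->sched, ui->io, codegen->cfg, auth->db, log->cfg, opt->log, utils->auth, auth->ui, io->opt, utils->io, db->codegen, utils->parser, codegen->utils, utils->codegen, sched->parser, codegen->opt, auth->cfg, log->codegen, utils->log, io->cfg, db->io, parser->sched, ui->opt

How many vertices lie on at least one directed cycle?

10

A vertex is on a directed cycle iff it belongs to a strongly connected component of size ≥ 2 (or has a self-loop).
The vertices on cycles are {db, io, ui, log, opt, auth, sched, utils, parser, codegen} — 10 in total.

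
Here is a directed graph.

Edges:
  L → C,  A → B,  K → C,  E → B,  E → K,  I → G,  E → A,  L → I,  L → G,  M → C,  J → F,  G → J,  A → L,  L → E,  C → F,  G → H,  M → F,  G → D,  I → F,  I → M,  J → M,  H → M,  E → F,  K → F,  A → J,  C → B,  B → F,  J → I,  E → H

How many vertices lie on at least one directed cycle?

A vertex is on a directed cycle iff it belongs to a strongly connected component of size ≥ 2 (or has a self-loop).
The vertices on cycles are {A, E, G, I, J, L} — 6 in total.

6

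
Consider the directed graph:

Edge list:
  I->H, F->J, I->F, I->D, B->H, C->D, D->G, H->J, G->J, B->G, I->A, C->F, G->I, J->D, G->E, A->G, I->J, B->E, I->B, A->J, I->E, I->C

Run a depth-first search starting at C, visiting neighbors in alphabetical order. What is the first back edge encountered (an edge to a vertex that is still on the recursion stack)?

DFS from C (visiting neighbors in alphabetical order); mark gray on enter, black on exit:
C gray
  D gray
    G gray
      E gray
      E black
      I gray
        A gray
          A→G: G is gray → back edge
First back edge: A → G.

A→G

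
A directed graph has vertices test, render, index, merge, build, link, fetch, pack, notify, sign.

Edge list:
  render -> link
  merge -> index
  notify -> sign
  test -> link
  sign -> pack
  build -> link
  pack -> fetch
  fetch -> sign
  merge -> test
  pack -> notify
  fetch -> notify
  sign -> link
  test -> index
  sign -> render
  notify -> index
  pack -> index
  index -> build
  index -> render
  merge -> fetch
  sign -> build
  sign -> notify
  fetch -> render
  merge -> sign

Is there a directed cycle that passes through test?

No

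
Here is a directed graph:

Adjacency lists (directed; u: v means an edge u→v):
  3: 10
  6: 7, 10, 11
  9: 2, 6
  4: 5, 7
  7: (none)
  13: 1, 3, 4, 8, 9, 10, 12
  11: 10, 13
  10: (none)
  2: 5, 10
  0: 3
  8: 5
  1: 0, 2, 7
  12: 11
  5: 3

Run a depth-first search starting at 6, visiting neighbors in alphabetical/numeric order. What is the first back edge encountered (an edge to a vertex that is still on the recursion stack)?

9→6

DFS from 6 (visiting neighbors in alphabetical/numeric order); mark gray on enter, black on exit:
6 gray
  7 gray
  7 black
  10 gray
  10 black
  11 gray
    11→10: 10 black — skip
    13 gray
      1 gray
        0 gray
          3 gray
            3→10: 10 black — skip
          3 black
        0 black
        2 gray
          5 gray
            5→3: 3 black — skip
          5 black
          2→10: 10 black — skip
        2 black
        1→7: 7 black — skip
      1 black
      13→3: 3 black — skip
      4 gray
        4→5: 5 black — skip
        4→7: 7 black — skip
      4 black
      8 gray
        8→5: 5 black — skip
      8 black
      9 gray
        9→2: 2 black — skip
        9→6: 6 is gray → back edge
First back edge: 9 → 6.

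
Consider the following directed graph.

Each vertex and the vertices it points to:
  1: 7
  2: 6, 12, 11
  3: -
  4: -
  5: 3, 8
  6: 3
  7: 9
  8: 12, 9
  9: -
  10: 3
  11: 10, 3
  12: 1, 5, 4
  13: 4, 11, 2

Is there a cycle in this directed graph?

DFS with white/gray/black marking, starting from 11:
11 gray
  10 gray
    3 gray
    3 black
  10 black
  11→3: 3 black — skip
11 black
1 gray
  7 gray
    9 gray
    9 black
  7 black
1 black
2 gray
  6 gray
    6→3: 3 black — skip
  6 black
  12 gray
    12→1: 1 black — skip
    5 gray
      5→3: 3 black — skip
      8 gray
        8→12: 12 is gray → back edge
Back edge found, so a cycle exists: 12 → 5 → 8 → 12.

Yes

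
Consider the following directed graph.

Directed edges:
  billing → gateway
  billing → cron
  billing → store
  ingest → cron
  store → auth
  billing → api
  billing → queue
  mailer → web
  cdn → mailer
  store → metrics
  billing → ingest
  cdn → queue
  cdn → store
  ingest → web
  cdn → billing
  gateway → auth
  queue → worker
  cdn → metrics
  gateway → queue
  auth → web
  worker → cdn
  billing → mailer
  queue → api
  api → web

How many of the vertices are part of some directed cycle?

5

A vertex is on a directed cycle iff it belongs to a strongly connected component of size ≥ 2 (or has a self-loop).
The vertices on cycles are {cdn, queue, worker, billing, gateway} — 5 in total.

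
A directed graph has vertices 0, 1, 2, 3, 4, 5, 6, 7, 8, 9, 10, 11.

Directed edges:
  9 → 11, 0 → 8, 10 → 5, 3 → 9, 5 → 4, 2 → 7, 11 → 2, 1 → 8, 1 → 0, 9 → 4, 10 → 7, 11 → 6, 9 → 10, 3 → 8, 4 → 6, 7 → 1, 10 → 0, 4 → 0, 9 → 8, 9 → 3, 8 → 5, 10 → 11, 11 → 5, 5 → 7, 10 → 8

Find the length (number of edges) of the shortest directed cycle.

For each vertex v, BFS finds the shortest path from v back to v.
The shortest such closed walk is 9 → 3 → 9, length 2.

2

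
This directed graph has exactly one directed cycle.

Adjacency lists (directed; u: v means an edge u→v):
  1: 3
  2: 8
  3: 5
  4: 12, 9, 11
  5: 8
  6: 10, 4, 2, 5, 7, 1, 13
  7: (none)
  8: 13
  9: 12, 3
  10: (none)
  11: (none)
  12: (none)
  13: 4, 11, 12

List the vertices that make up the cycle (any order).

3, 4, 5, 8, 9, 13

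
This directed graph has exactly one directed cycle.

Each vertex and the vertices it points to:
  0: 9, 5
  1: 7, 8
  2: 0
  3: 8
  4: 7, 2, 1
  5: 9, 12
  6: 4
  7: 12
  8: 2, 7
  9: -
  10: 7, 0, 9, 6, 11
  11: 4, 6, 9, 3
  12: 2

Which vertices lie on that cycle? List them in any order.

DFS with gray/black marking from 0:
0 gray
  9 gray
  9 black
  5 gray
    5→9: 9 black — skip
    12 gray
      2 gray
        2→0: 0 is gray → back edge
Back edge closes the cycle 0 → 5 → 12 → 2 → 0; its vertices are {0, 2, 5, 12}.

0, 2, 5, 12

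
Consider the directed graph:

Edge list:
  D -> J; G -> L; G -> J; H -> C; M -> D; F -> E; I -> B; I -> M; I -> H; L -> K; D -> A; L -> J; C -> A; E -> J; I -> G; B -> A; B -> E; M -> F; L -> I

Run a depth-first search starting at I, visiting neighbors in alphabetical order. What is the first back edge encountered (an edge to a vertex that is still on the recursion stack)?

L→I

DFS from I (visiting neighbors in alphabetical order); mark gray on enter, black on exit:
I gray
  B gray
    A gray
    A black
    E gray
      J gray
      J black
    E black
  B black
  G gray
    G→J: J black — skip
    L gray
      L→I: I is gray → back edge
First back edge: L → I.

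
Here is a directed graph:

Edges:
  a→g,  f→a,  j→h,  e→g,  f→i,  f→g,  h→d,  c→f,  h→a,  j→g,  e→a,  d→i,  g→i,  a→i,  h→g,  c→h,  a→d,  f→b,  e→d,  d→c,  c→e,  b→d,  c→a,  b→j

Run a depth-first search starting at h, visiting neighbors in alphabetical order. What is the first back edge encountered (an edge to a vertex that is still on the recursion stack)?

c→a

DFS from h (visiting neighbors in alphabetical order); mark gray on enter, black on exit:
h gray
  a gray
    d gray
      c gray
        c→a: a is gray → back edge
First back edge: c → a.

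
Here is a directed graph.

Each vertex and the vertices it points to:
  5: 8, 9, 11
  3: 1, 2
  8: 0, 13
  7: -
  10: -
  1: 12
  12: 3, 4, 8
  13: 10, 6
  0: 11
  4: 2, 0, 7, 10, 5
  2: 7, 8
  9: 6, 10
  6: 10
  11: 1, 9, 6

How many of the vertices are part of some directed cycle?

A vertex is on a directed cycle iff it belongs to a strongly connected component of size ≥ 2 (or has a self-loop).
The vertices on cycles are {0, 1, 2, 3, 4, 5, 8, 11, 12} — 9 in total.

9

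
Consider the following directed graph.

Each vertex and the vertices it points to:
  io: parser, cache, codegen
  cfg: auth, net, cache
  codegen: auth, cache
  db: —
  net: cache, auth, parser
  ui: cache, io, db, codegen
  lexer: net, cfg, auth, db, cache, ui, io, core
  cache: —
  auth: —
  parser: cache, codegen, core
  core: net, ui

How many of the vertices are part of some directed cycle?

5

A vertex is on a directed cycle iff it belongs to a strongly connected component of size ≥ 2 (or has a self-loop).
The vertices on cycles are {io, ui, net, core, parser} — 5 in total.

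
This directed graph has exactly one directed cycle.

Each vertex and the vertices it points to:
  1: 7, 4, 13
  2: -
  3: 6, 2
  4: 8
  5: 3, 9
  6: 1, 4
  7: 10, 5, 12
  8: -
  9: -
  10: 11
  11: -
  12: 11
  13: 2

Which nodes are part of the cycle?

DFS with gray/black marking from 6:
6 gray
  1 gray
    7 gray
      10 gray
        11 gray
        11 black
      10 black
      5 gray
        3 gray
          3→6: 6 is gray → back edge
Back edge closes the cycle 6 → 1 → 7 → 5 → 3 → 6; its vertices are {1, 3, 5, 6, 7}.

1, 3, 5, 6, 7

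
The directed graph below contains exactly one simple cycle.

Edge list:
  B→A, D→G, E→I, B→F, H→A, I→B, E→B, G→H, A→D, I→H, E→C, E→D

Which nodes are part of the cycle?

DFS with gray/black marking from D:
D gray
  G gray
    H gray
      A gray
        A→D: D is gray → back edge
Back edge closes the cycle D → G → H → A → D; its vertices are {A, D, G, H}.

A, D, G, H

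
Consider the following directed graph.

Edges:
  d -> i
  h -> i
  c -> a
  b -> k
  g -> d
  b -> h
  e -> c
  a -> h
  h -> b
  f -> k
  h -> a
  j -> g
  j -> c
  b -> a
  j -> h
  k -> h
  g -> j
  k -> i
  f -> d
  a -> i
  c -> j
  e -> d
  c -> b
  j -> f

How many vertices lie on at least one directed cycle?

7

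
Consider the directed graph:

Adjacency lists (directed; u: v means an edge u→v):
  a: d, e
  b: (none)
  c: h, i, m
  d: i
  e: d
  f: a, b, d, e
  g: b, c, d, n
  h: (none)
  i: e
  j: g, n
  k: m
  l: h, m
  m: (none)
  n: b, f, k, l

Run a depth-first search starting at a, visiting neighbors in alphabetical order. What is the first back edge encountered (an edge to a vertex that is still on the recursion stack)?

DFS from a (visiting neighbors in alphabetical order); mark gray on enter, black on exit:
a gray
  d gray
    i gray
      e gray
        e→d: d is gray → back edge
First back edge: e → d.

e->d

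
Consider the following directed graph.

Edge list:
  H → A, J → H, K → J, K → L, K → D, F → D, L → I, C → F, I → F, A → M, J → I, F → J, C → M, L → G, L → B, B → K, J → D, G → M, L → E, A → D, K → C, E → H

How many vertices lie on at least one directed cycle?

A vertex is on a directed cycle iff it belongs to a strongly connected component of size ≥ 2 (or has a self-loop).
The vertices on cycles are {B, F, I, J, K, L} — 6 in total.

6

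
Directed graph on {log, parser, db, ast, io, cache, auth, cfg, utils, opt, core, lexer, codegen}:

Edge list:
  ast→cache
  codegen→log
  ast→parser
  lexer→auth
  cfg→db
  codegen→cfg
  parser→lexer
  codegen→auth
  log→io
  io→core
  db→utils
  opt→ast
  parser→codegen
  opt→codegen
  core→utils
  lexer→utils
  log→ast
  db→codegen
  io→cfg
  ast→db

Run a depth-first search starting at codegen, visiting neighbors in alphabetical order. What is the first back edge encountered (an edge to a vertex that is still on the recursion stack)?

DFS from codegen (visiting neighbors in alphabetical order); mark gray on enter, black on exit:
codegen gray
  auth gray
  auth black
  cfg gray
    db gray
      db→codegen: codegen is gray → back edge
First back edge: db → codegen.

db→codegen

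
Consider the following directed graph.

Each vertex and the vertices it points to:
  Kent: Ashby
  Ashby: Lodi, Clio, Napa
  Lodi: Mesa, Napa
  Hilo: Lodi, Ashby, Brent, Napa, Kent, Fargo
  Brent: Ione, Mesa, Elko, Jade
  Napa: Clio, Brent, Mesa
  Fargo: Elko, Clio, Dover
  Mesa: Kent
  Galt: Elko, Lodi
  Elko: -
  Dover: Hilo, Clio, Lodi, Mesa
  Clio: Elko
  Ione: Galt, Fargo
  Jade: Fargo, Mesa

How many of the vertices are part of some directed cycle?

12

A vertex is on a directed cycle iff it belongs to a strongly connected component of size ≥ 2 (or has a self-loop).
The vertices on cycles are {Galt, Hilo, Ione, Jade, Kent, Lodi, Mesa, Napa, Ashby, Brent, Dover, Fargo} — 12 in total.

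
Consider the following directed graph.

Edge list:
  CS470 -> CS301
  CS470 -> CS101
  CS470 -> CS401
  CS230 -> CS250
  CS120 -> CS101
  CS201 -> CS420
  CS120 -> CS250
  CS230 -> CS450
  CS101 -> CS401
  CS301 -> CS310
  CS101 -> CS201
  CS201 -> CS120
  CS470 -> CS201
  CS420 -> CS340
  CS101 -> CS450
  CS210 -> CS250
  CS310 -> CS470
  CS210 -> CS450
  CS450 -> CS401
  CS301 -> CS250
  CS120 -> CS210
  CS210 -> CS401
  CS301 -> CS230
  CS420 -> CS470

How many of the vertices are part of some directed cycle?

7

A vertex is on a directed cycle iff it belongs to a strongly connected component of size ≥ 2 (or has a self-loop).
The vertices on cycles are {CS101, CS120, CS201, CS301, CS310, CS420, CS470} — 7 in total.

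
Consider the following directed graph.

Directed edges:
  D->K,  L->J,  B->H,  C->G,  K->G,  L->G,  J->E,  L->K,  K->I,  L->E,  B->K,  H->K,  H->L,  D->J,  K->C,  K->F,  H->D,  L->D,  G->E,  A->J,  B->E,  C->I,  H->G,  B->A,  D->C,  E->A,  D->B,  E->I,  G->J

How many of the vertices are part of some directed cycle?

7

A vertex is on a directed cycle iff it belongs to a strongly connected component of size ≥ 2 (or has a self-loop).
The vertices on cycles are {A, B, D, E, H, J, L} — 7 in total.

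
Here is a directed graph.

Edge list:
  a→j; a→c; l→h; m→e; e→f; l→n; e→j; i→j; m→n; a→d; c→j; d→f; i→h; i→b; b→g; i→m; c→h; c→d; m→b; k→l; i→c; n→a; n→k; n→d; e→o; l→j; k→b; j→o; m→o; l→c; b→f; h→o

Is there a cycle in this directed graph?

DFS with white/gray/black marking, starting from i:
i gray
  j gray
    o gray
    o black
  j black
  b gray
    f gray
    f black
    g gray
    g black
  b black
  m gray
    n gray
      d gray
        d→f: f black — skip
      d black
      a gray
        c gray
          h gray
            h→o: o black — skip
          h black
          c→d: d black — skip
          c→j: j black — skip
        c black
        a→d: d black — skip
        a→j: j black — skip
      a black
      k gray
        k→b: b black — skip
        l gray
          l→c: c black — skip
          l→h: h black — skip
          l→j: j black — skip
          l→n: n is gray → back edge
Back edge found, so a cycle exists: n → k → l → n.

Yes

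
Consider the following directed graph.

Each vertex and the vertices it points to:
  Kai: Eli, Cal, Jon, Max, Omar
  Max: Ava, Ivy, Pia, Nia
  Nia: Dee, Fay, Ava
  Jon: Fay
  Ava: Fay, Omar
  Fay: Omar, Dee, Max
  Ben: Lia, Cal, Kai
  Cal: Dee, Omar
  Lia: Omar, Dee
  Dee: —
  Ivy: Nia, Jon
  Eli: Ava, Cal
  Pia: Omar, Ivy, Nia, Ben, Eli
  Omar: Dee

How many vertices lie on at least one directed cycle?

10

A vertex is on a directed cycle iff it belongs to a strongly connected component of size ≥ 2 (or has a self-loop).
The vertices on cycles are {Ava, Ben, Eli, Fay, Ivy, Jon, Kai, Max, Nia, Pia} — 10 in total.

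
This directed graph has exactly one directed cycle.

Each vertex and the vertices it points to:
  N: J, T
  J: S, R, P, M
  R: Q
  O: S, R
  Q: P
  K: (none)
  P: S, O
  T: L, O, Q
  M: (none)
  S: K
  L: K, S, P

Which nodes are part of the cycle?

DFS with gray/black marking from R:
R gray
  Q gray
    P gray
      S gray
        K gray
        K black
      S black
      O gray
        O→S: S black — skip
        O→R: R is gray → back edge
Back edge closes the cycle R → Q → P → O → R; its vertices are {O, P, Q, R}.

O, P, Q, R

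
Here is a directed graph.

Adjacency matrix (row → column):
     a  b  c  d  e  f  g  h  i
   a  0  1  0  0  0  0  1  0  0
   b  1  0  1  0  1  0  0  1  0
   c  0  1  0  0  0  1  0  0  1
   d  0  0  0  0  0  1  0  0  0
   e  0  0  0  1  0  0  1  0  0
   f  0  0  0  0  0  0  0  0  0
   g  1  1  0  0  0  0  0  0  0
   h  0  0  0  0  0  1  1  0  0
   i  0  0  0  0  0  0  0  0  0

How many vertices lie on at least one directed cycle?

6

A vertex is on a directed cycle iff it belongs to a strongly connected component of size ≥ 2 (or has a self-loop).
The vertices on cycles are {a, b, c, e, g, h} — 6 in total.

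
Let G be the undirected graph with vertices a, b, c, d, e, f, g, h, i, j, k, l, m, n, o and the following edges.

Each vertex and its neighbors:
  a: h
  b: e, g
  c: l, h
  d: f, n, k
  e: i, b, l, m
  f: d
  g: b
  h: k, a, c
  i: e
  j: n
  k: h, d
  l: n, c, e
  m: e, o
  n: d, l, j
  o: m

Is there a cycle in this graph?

DFS, tracking each vertex's parent; an edge to a visited non-parent vertex closes a cycle.
Start from e:
visit e (parent –)
  visit i (parent e)
    i–e: parent, skip
  visit b (parent e)
    b–e: parent, skip
    visit g (parent b)
      g–b: parent, skip
  visit l (parent e)
    visit n (parent l)
      visit d (parent n)
        visit f (parent d)
          f–d: parent, skip
        d–n: parent, skip
        visit k (parent d)
          visit h (parent k)
            h–k: parent, skip
            visit a (parent h)
              a–h: parent, skip
            visit c (parent h)
              c–l: l visited and ≠ parent → cycle
Cycle: l – n – d – k – h – c – l.

Yes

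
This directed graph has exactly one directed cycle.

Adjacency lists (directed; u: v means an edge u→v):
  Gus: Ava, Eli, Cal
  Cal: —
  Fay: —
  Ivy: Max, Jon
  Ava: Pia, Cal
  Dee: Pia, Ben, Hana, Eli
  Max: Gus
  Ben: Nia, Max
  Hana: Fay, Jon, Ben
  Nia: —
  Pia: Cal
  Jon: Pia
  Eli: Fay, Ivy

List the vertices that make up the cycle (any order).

Eli, Gus, Ivy, Max

DFS with gray/black marking from Eli:
Eli gray
  Fay gray
  Fay black
  Ivy gray
    Max gray
      Gus gray
        Ava gray
          Pia gray
            Cal gray
            Cal black
          Pia black
          Ava→Cal: Cal black — skip
        Ava black
        Gus→Eli: Eli is gray → back edge
Back edge closes the cycle Eli → Ivy → Max → Gus → Eli; its vertices are {Eli, Gus, Ivy, Max}.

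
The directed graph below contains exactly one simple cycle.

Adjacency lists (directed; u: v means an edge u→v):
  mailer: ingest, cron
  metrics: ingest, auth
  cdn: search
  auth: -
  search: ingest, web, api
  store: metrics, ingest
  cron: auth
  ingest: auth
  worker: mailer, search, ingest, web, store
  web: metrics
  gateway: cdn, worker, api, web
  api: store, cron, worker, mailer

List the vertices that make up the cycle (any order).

DFS with gray/black marking from api:
api gray
  store gray
    metrics gray
      ingest gray
        auth gray
        auth black
      ingest black
      metrics→auth: auth black — skip
    metrics black
    store→ingest: ingest black — skip
  store black
  cron gray
    cron→auth: auth black — skip
  cron black
  worker gray
    mailer gray
      mailer→ingest: ingest black — skip
      mailer→cron: cron black — skip
    mailer black
    search gray
      search→ingest: ingest black — skip
      web gray
        web→metrics: metrics black — skip
      web black
      search→api: api is gray → back edge
Back edge closes the cycle api → worker → search → api; its vertices are {api, search, worker}.

api, search, worker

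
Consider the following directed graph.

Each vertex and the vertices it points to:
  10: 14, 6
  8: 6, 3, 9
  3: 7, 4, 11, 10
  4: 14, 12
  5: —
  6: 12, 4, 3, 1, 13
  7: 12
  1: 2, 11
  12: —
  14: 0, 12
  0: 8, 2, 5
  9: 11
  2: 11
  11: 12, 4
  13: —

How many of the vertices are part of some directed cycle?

A vertex is on a directed cycle iff it belongs to a strongly connected component of size ≥ 2 (or has a self-loop).
The vertices on cycles are {0, 1, 2, 3, 4, 6, 8, 9, 10, 11, 14} — 11 in total.

11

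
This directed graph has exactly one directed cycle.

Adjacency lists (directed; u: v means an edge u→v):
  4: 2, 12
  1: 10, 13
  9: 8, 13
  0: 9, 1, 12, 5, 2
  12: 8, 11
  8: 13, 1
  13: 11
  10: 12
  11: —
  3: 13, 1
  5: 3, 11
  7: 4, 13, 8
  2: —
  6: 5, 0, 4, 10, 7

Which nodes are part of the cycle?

1, 8, 10, 12

DFS with gray/black marking from 10:
10 gray
  12 gray
    8 gray
      13 gray
        11 gray
        11 black
      13 black
      1 gray
        1→10: 10 is gray → back edge
Back edge closes the cycle 10 → 12 → 8 → 1 → 10; its vertices are {1, 8, 10, 12}.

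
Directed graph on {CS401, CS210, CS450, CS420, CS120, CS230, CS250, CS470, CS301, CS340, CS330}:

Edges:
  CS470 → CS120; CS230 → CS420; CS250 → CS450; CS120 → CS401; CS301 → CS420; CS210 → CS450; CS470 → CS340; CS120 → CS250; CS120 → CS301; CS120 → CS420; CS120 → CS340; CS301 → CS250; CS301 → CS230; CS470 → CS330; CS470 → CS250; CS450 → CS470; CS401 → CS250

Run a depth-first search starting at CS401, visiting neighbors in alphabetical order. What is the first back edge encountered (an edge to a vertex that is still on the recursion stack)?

DFS from CS401 (visiting neighbors in alphabetical order); mark gray on enter, black on exit:
CS401 gray
  CS250 gray
    CS450 gray
      CS470 gray
        CS120 gray
          CS120→CS250: CS250 is gray → back edge
First back edge: CS120 → CS250.

CS120→CS250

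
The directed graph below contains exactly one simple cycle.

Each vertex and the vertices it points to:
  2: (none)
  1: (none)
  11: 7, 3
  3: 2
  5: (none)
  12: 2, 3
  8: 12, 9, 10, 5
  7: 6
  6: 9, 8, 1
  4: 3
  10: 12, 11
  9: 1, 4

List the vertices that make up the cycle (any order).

6, 7, 8, 10, 11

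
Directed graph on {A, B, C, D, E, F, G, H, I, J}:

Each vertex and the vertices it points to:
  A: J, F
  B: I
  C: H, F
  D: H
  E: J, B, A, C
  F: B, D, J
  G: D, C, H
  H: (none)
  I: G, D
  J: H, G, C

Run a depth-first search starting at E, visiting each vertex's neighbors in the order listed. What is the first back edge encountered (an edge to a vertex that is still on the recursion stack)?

DFS from E (visiting each vertex's neighbors in the order listed); mark gray on enter, black on exit:
E gray
  J gray
    H gray
    H black
    G gray
      D gray
        D→H: H black — skip
      D black
      C gray
        C→H: H black — skip
        F gray
          B gray
            I gray
              I→G: G is gray → back edge
First back edge: I → G.

I→G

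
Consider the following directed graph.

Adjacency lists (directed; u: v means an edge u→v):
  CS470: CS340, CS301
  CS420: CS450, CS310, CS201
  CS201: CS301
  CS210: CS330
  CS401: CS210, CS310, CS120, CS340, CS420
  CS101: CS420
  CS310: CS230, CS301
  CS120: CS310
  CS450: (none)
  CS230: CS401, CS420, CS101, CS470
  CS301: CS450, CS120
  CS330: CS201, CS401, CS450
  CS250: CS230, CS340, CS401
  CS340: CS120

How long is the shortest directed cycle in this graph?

3

For each vertex v, BFS finds the shortest path from v back to v.
The shortest such closed walk is CS230 → CS420 → CS310 → CS230, length 3.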